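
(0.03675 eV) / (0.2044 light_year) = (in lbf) 6.845e-37. Check: 1 eV = 1.6021766e-19 J, so 0.03675 eV = 0.03675 * 1.6021766e-19 = 5.8879991e-21 J. 1 light_year = 9.4607305e+15 m, so 0.2044 light_year = 0.2044 * 9.4607305e+15 = 1.9337733e+15 m. Combine: 5.8879991e-21 J / 1.9337733e+15 m = 3.0448239e-36 N. 1 lbf = 4.4482216 N, so 3.0448239e-36 N = 3.0448239e-36 / 4.4482216 = 6.8450364e-37 lbf ≈ 6.845e-37 lbf (4 s.f.).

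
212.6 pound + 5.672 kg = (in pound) 1 pound = 0.45359237 kg, so 212.6 pound = 212.6 * 0.45359237 = 96.433738 kg. 5.672 kg is already in kg. Sum: 96.433738 + 5.672 = 102.10574 kg. 1 pound = 0.45359237 kg, so 102.10574 kg = 102.10574 / 0.45359237 = 225.10462 pound ≈ 225.1 pound (4 s.f.). Final answer: 225.1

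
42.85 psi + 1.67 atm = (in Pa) 1 psi = 6894.7573 Pa, so 42.85 psi = 42.85 * 6894.7573 = 295440.35 Pa. 1 atm = 101325 Pa, so 1.67 atm = 1.67 * 101325 = 169212.75 Pa. Sum: 295440.35 + 169212.75 = 464653.1 Pa. Result: 464653.1 Pa ≈ 4.647e+05 Pa (4 s.f.). Final answer: 4.647e+05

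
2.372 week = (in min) 2.391e+04. Check: 1 week = 604800 s, so 2.372 week = 2.372 * 604800 = 1434585.6 s. 1 min = 60 s, so 1434585.6 s = 1434585.6 / 60 = 23909.76 min ≈ 2.391e+04 min (4 s.f.).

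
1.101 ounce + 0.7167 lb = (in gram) 1 ounce = 0.028349523 kg, so 1.101 ounce = 1.101 * 0.028349523 = 0.031212825 kg. 1 lb = 0.45359237 kg, so 0.7167 lb = 0.7167 * 0.45359237 = 0.32508965 kg. Sum: 0.031212825 + 0.32508965 = 0.35630248 kg. 1 gram = 0.001 kg, so 0.35630248 kg = 0.35630248 / 0.001 = 356.30248 gram ≈ 356.3 gram (4 s.f.). Final answer: 356.3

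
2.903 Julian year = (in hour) 2.545e+04. Check: 1 Julian year = 31557600 s, so 2.903 Julian year = 2.903 * 31557600 = 91611713 s. 1 hour = 3600 s, so 91611713 s = 91611713 / 3600 = 25447.698 hour ≈ 2.545e+04 hour (4 s.f.).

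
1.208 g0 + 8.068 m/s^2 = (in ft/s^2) 65.34. Check: 1 g0 = 9.80665 m/s^2, so 1.208 g0 = 1.208 * 9.80665 = 11.846433 m/s^2. 8.068 m/s^2 is already in m/s^2. Sum: 11.846433 + 8.068 = 19.914433 m/s^2. 1 ft/s^2 = 0.3048 m/s^2, so 19.914433 m/s^2 = 19.914433 / 0.3048 = 65.336067 ft/s^2 ≈ 65.34 ft/s^2 (4 s.f.).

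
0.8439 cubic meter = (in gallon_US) 0.8439 cubic meter = 0.8439 m^3. 1 gallon_US = 0.0037854118 m^3, so 0.8439 m^3 = 0.8439 / 0.0037854118 = 222.93479 gallon_US ≈ 222.9 gallon_US (4 s.f.). Final answer: 222.9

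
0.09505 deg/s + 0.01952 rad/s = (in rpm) 1 deg/s = 0.017453293 rad/s, so 0.09505 deg/s = 0.09505 * 0.017453293 = 0.0016589355 rad/s. 0.01952 rad/s is already in rad/s. Sum: 0.0016589355 + 0.01952 = 0.021178935 rad/s. 1 rpm = 0.10471976 rad/s, so 0.021178935 rad/s = 0.021178935 / 0.10471976 = 0.20224394 rpm ≈ 0.2022 rpm (4 s.f.). Final answer: 0.2022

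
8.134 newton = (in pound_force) 8.134 newton = 8.134 N. 1 pound_force = 4.4482216 N, so 8.134 N = 8.134 / 4.4482216 = 1.8285959 pound_force ≈ 1.829 pound_force (4 s.f.). Final answer: 1.829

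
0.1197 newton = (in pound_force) 0.1197 newton = 0.1197 N. 1 pound_force = 4.4482216 N, so 0.1197 N = 0.1197 / 4.4482216 = 0.02690963 pound_force ≈ 0.02691 pound_force (4 s.f.). Final answer: 0.02691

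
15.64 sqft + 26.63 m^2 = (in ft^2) 302.3. Check: 1 sqft = 0.09290304 m^2, so 15.64 sqft = 15.64 * 0.09290304 = 1.4530035 m^2. 26.63 m^2 is already in m^2. Sum: 1.4530035 + 26.63 = 28.083004 m^2. 1 ft^2 = 0.09290304 m^2, so 28.083004 m^2 = 28.083004 / 0.09290304 = 302.28293 ft^2 ≈ 302.3 ft^2 (4 s.f.).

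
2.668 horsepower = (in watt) 1990. Check: 1 horsepower = 745.69987 W, so 2.668 horsepower = 2.668 * 745.69987 = 1989.5273 W. 1989.5273 W = 1989.5273 watt ≈ 1990 watt (4 s.f.).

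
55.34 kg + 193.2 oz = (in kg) 60.82. Check: 55.34 kg is already in kg. 1 oz = 0.028349523 kg, so 193.2 oz = 193.2 * 0.028349523 = 5.4771279 kg. Sum: 55.34 + 5.4771279 = 60.817128 kg. Result: 60.817128 kg ≈ 60.82 kg (4 s.f.).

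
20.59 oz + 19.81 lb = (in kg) 9.569. Check: 1 oz = 0.028349523 kg, so 20.59 oz = 20.59 * 0.028349523 = 0.58371668 kg. 1 lb = 0.45359237 kg, so 19.81 lb = 19.81 * 0.45359237 = 8.9856648 kg. Sum: 0.58371668 + 8.9856648 = 9.5693815 kg. Result: 9.5693815 kg ≈ 9.569 kg (4 s.f.).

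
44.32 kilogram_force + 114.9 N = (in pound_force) 1 kilogram_force = 9.80665 N, so 44.32 kilogram_force = 44.32 * 9.80665 = 434.63073 N. 114.9 N is already in N. Sum: 434.63073 + 114.9 = 549.53073 N. 1 pound_force = 4.4482216 N, so 549.53073 N = 549.53073 / 4.4482216 = 123.53942 pound_force ≈ 123.5 pound_force (4 s.f.). Final answer: 123.5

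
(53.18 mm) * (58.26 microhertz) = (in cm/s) 0.0003098. Check: 1 mm = 0.001 m, so 53.18 mm = 53.18 * 0.001 = 0.05318 m. 1 microhertz = 1e-06 Hz, so 58.26 microhertz = 58.26 * 1e-06 = 5.826e-05 Hz. Combine: 0.05318 m * 5.826e-05 Hz = 3.0982668e-06 m/s. 1 cm/s = 0.01 m/s, so 3.0982668e-06 m/s = 3.0982668e-06 / 0.01 = 0.00030982668 cm/s ≈ 0.0003098 cm/s (4 s.f.).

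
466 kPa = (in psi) 1 kPa = 1000 Pa, so 466 kPa = 466 * 1000 = 466000 Pa. 1 psi = 6894.7573 Pa, so 466000 Pa = 466000 / 6894.7573 = 67.587586 psi ≈ 67.59 psi (4 s.f.). Final answer: 67.59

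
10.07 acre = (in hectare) 4.075. Check: 1 acre = 4046.8564 m^2, so 10.07 acre = 10.07 * 4046.8564 = 40751.844 m^2. 1 hectare = 10000 m^2, so 40751.844 m^2 = 40751.844 / 10000 = 4.0751844 hectare ≈ 4.075 hectare (4 s.f.).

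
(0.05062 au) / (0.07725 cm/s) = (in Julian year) 1 au = 1.4959787e+11 m, so 0.05062 au = 0.05062 * 1.4959787e+11 = 7.5726442e+09 m. 1 cm/s = 0.01 m/s, so 0.07725 cm/s = 0.07725 * 0.01 = 0.0007725 m/s. Combine: 7.5726442e+09 m / 0.0007725 m/s = 9.8027757e+12 s. 1 Julian year = 31557600 s, so 9.8027757e+12 s = 9.8027757e+12 / 31557600 = 310631.22 Julian year ≈ 3.106e+05 Julian year (4 s.f.). Final answer: 3.106e+05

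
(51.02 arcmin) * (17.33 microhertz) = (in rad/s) 1 arcmin = 0.00029088821 rad, so 51.02 arcmin = 51.02 * 0.00029088821 = 0.014841116 rad. 1 microhertz = 1e-06 Hz, so 17.33 microhertz = 17.33 * 1e-06 = 1.733e-05 Hz. Combine: 0.014841116 rad * 1.733e-05 Hz = 2.5719655e-07 rad/s. Result: 2.5719655e-07 rad/s ≈ 2.572e-07 rad/s (4 s.f.). Final answer: 2.572e-07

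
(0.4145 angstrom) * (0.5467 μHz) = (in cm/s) 2.266e-15. Check: 1 angstrom = 1e-10 m, so 0.4145 angstrom = 0.4145 * 1e-10 = 4.145e-11 m. 1 μHz = 1e-06 Hz, so 0.5467 μHz = 0.5467 * 1e-06 = 5.467e-07 Hz. Combine: 4.145e-11 m * 5.467e-07 Hz = 2.2660715e-17 m/s. 1 cm/s = 0.01 m/s, so 2.2660715e-17 m/s = 2.2660715e-17 / 0.01 = 2.2660715e-15 cm/s ≈ 2.266e-15 cm/s (4 s.f.).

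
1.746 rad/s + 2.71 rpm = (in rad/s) 2.03. Check: 1.746 rad/s is already in rad/s. 1 rpm = 0.10471976 rad/s, so 2.71 rpm = 2.71 * 0.10471976 = 0.28379054 rad/s. Sum: 1.746 + 0.28379054 = 2.0297905 rad/s. Result: 2.0297905 rad/s ≈ 2.03 rad/s (4 s.f.).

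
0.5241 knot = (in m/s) 0.2696. Check: 1 knot = 0.51444444 m/s, so 0.5241 knot = 0.5241 * 0.51444444 = 0.26962033 m/s. Result: 0.26962033 m/s ≈ 0.2696 m/s (4 s.f.).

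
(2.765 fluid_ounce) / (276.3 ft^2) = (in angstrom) 3.186e+04. Check: 1 fluid_ounce = 2.957353e-05 m^3, so 2.765 fluid_ounce = 2.765 * 2.957353e-05 = 8.1770809e-05 m^3. 1 ft^2 = 0.09290304 m^2, so 276.3 ft^2 = 276.3 * 0.09290304 = 25.66911 m^2. Combine: 8.1770809e-05 m^3 / 25.66911 m^2 = 3.1855724e-06 m. 1 angstrom = 1e-10 m, so 3.1855724e-06 m = 3.1855724e-06 / 1e-10 = 31855.724 angstrom ≈ 3.186e+04 angstrom (4 s.f.).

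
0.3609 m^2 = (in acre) 1 acre = 4046.8564 m^2, so 0.3609 m^2 = 0.3609 / 4046.8564 = 8.9180332e-05 acre ≈ 8.918e-05 acre (4 s.f.). Final answer: 8.918e-05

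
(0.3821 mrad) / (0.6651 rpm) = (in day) 6.35e-08. Check: 1 mrad = 0.001 rad, so 0.3821 mrad = 0.3821 * 0.001 = 0.0003821 rad. 1 rpm = 0.10471976 rad/s, so 0.6651 rpm = 0.6651 * 0.10471976 = 0.069649109 rad/s. Combine: 0.0003821 rad / 0.069649109 rad/s = 0.0054860716 s. 1 day = 86400 s, so 0.0054860716 s = 0.0054860716 / 86400 = 6.3496199e-08 day ≈ 6.35e-08 day (4 s.f.).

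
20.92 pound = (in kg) 9.489. Check: 1 pound = 0.45359237 kg, so 20.92 pound = 20.92 * 0.45359237 = 9.4891524 kg. Result: 9.4891524 kg ≈ 9.489 kg (4 s.f.).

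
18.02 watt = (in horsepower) 0.02417. Check: 18.02 watt = 18.02 W. 1 horsepower = 745.69987 W, so 18.02 W = 18.02 / 745.69987 = 0.024165218 horsepower ≈ 0.02417 horsepower (4 s.f.).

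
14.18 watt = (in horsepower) 14.18 watt = 14.18 W. 1 horsepower = 745.69987 W, so 14.18 W = 14.18 / 745.69987 = 0.019015693 horsepower ≈ 0.01902 horsepower (4 s.f.). Final answer: 0.01902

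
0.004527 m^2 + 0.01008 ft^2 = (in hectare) 5.463e-07. Check: 0.004527 m^2 is already in m^2. 1 ft^2 = 0.09290304 m^2, so 0.01008 ft^2 = 0.01008 * 0.09290304 = 0.00093646264 m^2. Sum: 0.004527 + 0.00093646264 = 0.0054634626 m^2. 1 hectare = 10000 m^2, so 0.0054634626 m^2 = 0.0054634626 / 10000 = 5.4634626e-07 hectare ≈ 5.463e-07 hectare (4 s.f.).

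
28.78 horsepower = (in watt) 2.146e+04. Check: 1 horsepower = 745.69987 W, so 28.78 horsepower = 28.78 * 745.69987 = 21461.242 W. 21461.242 W = 21461.242 watt ≈ 2.146e+04 watt (4 s.f.).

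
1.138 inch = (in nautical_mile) 1.561e-05. Check: 1 inch = 0.0254 m, so 1.138 inch = 1.138 * 0.0254 = 0.0289052 m. 1 nautical_mile = 1852 m, so 0.0289052 m = 0.0289052 / 1852 = 1.5607559e-05 nautical_mile ≈ 1.561e-05 nautical_mile (4 s.f.).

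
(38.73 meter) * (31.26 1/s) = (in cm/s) 38.73 meter = 38.73 m. 31.26 1/s = 31.26 Hz. Combine: 38.73 m * 31.26 Hz = 1210.6998 m/s. 1 cm/s = 0.01 m/s, so 1210.6998 m/s = 1210.6998 / 0.01 = 121069.98 cm/s ≈ 1.211e+05 cm/s (4 s.f.). Final answer: 1.211e+05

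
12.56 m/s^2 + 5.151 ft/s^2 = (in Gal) 12.56 m/s^2 is already in m/s^2. 1 ft/s^2 = 0.3048 m/s^2, so 5.151 ft/s^2 = 5.151 * 0.3048 = 1.5700248 m/s^2. Sum: 12.56 + 1.5700248 = 14.130025 m/s^2. 1 Gal = 0.01 m/s^2, so 14.130025 m/s^2 = 14.130025 / 0.01 = 1413.0025 Gal ≈ 1413 Gal (4 s.f.). Final answer: 1413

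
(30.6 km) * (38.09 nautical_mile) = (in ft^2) 2.324e+10. Check: 1 km = 1000 m, so 30.6 km = 30.6 * 1000 = 30600 m. 1 nautical_mile = 1852 m, so 38.09 nautical_mile = 38.09 * 1852 = 70542.68 m. Combine: 30600 m * 70542.68 m = 2.158606e+09 m^2. 1 ft^2 = 0.09290304 m^2, so 2.158606e+09 m^2 = 2.158606e+09 / 0.09290304 = 2.3235042e+10 ft^2 ≈ 2.324e+10 ft^2 (4 s.f.).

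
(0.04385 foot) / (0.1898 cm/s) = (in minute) 1 foot = 0.3048 m, so 0.04385 foot = 0.04385 * 0.3048 = 0.01336548 m. 1 cm/s = 0.01 m/s, so 0.1898 cm/s = 0.1898 * 0.01 = 0.001898 m/s. Combine: 0.01336548 m / 0.001898 m/s = 7.0418757 s. 1 minute = 60 s, so 7.0418757 s = 7.0418757 / 60 = 0.11736459 minute ≈ 0.1174 minute (4 s.f.). Final answer: 0.1174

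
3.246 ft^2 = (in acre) 1 ft^2 = 0.09290304 m^2, so 3.246 ft^2 = 3.246 * 0.09290304 = 0.30156327 m^2. 1 acre = 4046.8564 m^2, so 0.30156327 m^2 = 0.30156327 / 4046.8564 = 7.4517906e-05 acre ≈ 7.452e-05 acre (4 s.f.). Final answer: 7.452e-05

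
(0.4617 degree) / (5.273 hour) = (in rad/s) 4.245e-07. Check: 1 degree = 0.017453293 rad, so 0.4617 degree = 0.4617 * 0.017453293 = 0.0080581852 rad. 1 hour = 3600 s, so 5.273 hour = 5.273 * 3600 = 18982.8 s. Combine: 0.0080581852 rad / 18982.8 s = 4.2449929e-07 rad/s. Result: 4.2449929e-07 rad/s ≈ 4.245e-07 rad/s (4 s.f.).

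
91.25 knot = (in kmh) 1 knot = 0.51444444 m/s, so 91.25 knot = 91.25 * 0.51444444 = 46.943056 m/s. 1 kmh = 0.27777778 m/s, so 46.943056 m/s = 46.943056 / 0.27777778 = 168.995 kmh ≈ 169 kmh (4 s.f.). Final answer: 169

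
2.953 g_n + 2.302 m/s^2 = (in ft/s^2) 1 g_n = 9.80665 m/s^2, so 2.953 g_n = 2.953 * 9.80665 = 28.959037 m/s^2. 2.302 m/s^2 is already in m/s^2. Sum: 28.959037 + 2.302 = 31.261037 m/s^2. 1 ft/s^2 = 0.3048 m/s^2, so 31.261037 m/s^2 = 31.261037 / 0.3048 = 102.56246 ft/s^2 ≈ 102.6 ft/s^2 (4 s.f.). Final answer: 102.6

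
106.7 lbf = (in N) 474.6. Check: 1 lbf = 4.4482216 N, so 106.7 lbf = 106.7 * 4.4482216 = 474.62525 N. Result: 474.62525 N ≈ 474.6 N (4 s.f.).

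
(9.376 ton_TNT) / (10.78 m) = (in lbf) 8.181e+08. Check: 1 ton_TNT = 4.184e+09 J, so 9.376 ton_TNT = 9.376 * 4.184e+09 = 3.9229184e+10 J. 10.78 m is already in m. Combine: 3.9229184e+10 J / 10.78 m = 3.6390709e+09 N. 1 lbf = 4.4482216 N, so 3.6390709e+09 N = 3.6390709e+09 / 4.4482216 = 8.1809568e+08 lbf ≈ 8.181e+08 lbf (4 s.f.).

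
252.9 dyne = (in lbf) 0.0005685. Check: 1 dyne = 1e-05 N, so 252.9 dyne = 252.9 * 1e-05 = 0.002529 N. 1 lbf = 4.4482216 N, so 0.002529 N = 0.002529 / 4.4482216 = 0.00056854182 lbf ≈ 0.0005685 lbf (4 s.f.).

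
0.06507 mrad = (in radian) 1 mrad = 0.001 rad, so 0.06507 mrad = 0.06507 * 0.001 = 6.507e-05 rad. 6.507e-05 rad = 6.507e-05 radian. Final answer: 6.507e-05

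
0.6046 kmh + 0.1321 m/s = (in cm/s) 30. Check: 1 kmh = 0.27777778 m/s, so 0.6046 kmh = 0.6046 * 0.27777778 = 0.16794444 m/s. 0.1321 m/s is already in m/s. Sum: 0.16794444 + 0.1321 = 0.30004444 m/s. 1 cm/s = 0.01 m/s, so 0.30004444 m/s = 0.30004444 / 0.01 = 30.004444 cm/s ≈ 30 cm/s (4 s.f.).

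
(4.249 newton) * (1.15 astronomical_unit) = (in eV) 4.249 newton = 4.249 N. 1 astronomical_unit = 1.4959787e+11 m, so 1.15 astronomical_unit = 1.15 * 1.4959787e+11 = 1.7203755e+11 m. Combine: 4.249 N * 1.7203755e+11 m = 7.3098756e+11 J. 1 eV = 1.6021766e-19 J, so 7.3098756e+11 J = 7.3098756e+11 / 1.6021766e-19 = 4.5624655e+30 eV ≈ 4.562e+30 eV (4 s.f.). Final answer: 4.562e+30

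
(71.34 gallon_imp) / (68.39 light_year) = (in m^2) 1 gallon_imp = 0.00454609 m^3, so 71.34 gallon_imp = 71.34 * 0.00454609 = 0.32431806 m^3. 1 light_year = 9.4607305e+15 m, so 68.39 light_year = 68.39 * 9.4607305e+15 = 6.4701936e+17 m. Combine: 0.32431806 m^3 / 6.4701936e+17 m = 5.0124939e-19 m^2. Result: 5.0124939e-19 m^2 ≈ 5.012e-19 m^2 (4 s.f.). Final answer: 5.012e-19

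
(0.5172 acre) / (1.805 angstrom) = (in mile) 7.205e+09. Check: 1 acre = 4046.8564 m^2, so 0.5172 acre = 0.5172 * 4046.8564 = 2093.0341 m^2. 1 angstrom = 1e-10 m, so 1.805 angstrom = 1.805 * 1e-10 = 1.805e-10 m. Combine: 2093.0341 m^2 / 1.805e-10 m = 1.1595757e+13 m. 1 mile = 1609.344 m, so 1.1595757e+13 m = 1.1595757e+13 / 1609.344 = 7.2052694e+09 mile ≈ 7.205e+09 mile (4 s.f.).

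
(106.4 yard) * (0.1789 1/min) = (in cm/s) 1 yard = 0.9144 m, so 106.4 yard = 106.4 * 0.9144 = 97.29216 m. 1 1/min = 0.016666667 Hz, so 0.1789 1/min = 0.1789 * 0.016666667 = 0.0029816667 Hz. Combine: 97.29216 m * 0.0029816667 Hz = 0.29009279 m/s. 1 cm/s = 0.01 m/s, so 0.29009279 m/s = 0.29009279 / 0.01 = 29.009279 cm/s ≈ 29.01 cm/s (4 s.f.). Final answer: 29.01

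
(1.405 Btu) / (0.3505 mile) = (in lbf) 1 Btu = 1055.0559 J, so 1.405 Btu = 1.405 * 1055.0559 = 1482.3535 J. 1 mile = 1609.344 m, so 0.3505 mile = 0.3505 * 1609.344 = 564.07507 m. Combine: 1482.3535 J / 564.07507 m = 2.6279365 N. 1 lbf = 4.4482216 N, so 2.6279365 N = 2.6279365 / 4.4482216 = 0.59078363 lbf ≈ 0.5908 lbf (4 s.f.). Final answer: 0.5908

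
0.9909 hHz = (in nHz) 9.909e+10. Check: 1 hHz = 100 Hz, so 0.9909 hHz = 0.9909 * 100 = 99.09 Hz. 1 nHz = 1e-09 Hz, so 99.09 Hz = 99.09 / 1e-09 = 9.909e+10 nHz.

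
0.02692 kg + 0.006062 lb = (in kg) 0.02692 kg is already in kg. 1 lb = 0.45359237 kg, so 0.006062 lb = 0.006062 * 0.45359237 = 0.0027496769 kg. Sum: 0.02692 + 0.0027496769 = 0.029669677 kg. Result: 0.029669677 kg ≈ 0.02967 kg (4 s.f.). Final answer: 0.02967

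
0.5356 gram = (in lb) 0.001181. Check: 1 gram = 0.001 kg, so 0.5356 gram = 0.5356 * 0.001 = 0.0005356 kg. 1 lb = 0.45359237 kg, so 0.0005356 kg = 0.0005356 / 0.45359237 = 0.0011807959 lb ≈ 0.001181 lb (4 s.f.).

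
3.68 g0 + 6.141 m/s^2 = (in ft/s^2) 138.5. Check: 1 g0 = 9.80665 m/s^2, so 3.68 g0 = 3.68 * 9.80665 = 36.088472 m/s^2. 6.141 m/s^2 is already in m/s^2. Sum: 36.088472 + 6.141 = 42.229472 m/s^2. 1 ft/s^2 = 0.3048 m/s^2, so 42.229472 m/s^2 = 42.229472 / 0.3048 = 138.54814 ft/s^2 ≈ 138.5 ft/s^2 (4 s.f.).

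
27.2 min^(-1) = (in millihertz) 1 min^(-1) = 0.016666667 Hz, so 27.2 min^(-1) = 27.2 * 0.016666667 = 0.45333333 Hz. 1 millihertz = 0.001 Hz, so 0.45333333 Hz = 0.45333333 / 0.001 = 453.33333 millihertz ≈ 453.3 millihertz (4 s.f.). Final answer: 453.3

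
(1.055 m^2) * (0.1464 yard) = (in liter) 141.2. Check: 1.055 m^2 is already in m^2. 1 yard = 0.9144 m, so 0.1464 yard = 0.1464 * 0.9144 = 0.13386816 m. Combine: 1.055 m^2 * 0.13386816 m = 0.14123091 m^3. 1 liter = 0.001 m^3, so 0.14123091 m^3 = 0.14123091 / 0.001 = 141.23091 liter ≈ 141.2 liter (4 s.f.).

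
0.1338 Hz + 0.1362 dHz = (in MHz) 1.474e-07. Check: 0.1338 Hz is already in Hz. 1 dHz = 0.1 Hz, so 0.1362 dHz = 0.1362 * 0.1 = 0.01362 Hz. Sum: 0.1338 + 0.01362 = 0.14742 Hz. 1 MHz = 1000000 Hz, so 0.14742 Hz = 0.14742 / 1000000 = 1.4742e-07 MHz ≈ 1.474e-07 MHz (4 s.f.).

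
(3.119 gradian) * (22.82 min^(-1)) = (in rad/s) 1 gradian = 0.015707963 rad, so 3.119 gradian = 3.119 * 0.015707963 = 0.048993137 rad. 1 min^(-1) = 0.016666667 Hz, so 22.82 min^(-1) = 22.82 * 0.016666667 = 0.38033333 Hz. Combine: 0.048993137 rad * 0.38033333 Hz = 0.018633723 rad/s. Result: 0.018633723 rad/s ≈ 0.01863 rad/s (4 s.f.). Final answer: 0.01863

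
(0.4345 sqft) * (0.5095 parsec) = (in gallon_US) 1.676e+17. Check: 1 sqft = 0.09290304 m^2, so 0.4345 sqft = 0.4345 * 0.09290304 = 0.040366371 m^2. 1 parsec = 3.0856776e+16 m, so 0.5095 parsec = 0.5095 * 3.0856776e+16 = 1.5721527e+16 m. Combine: 0.040366371 m^2 * 1.5721527e+16 m = 6.34621e+14 m^3. 1 gallon_US = 0.0037854118 m^3, so 6.34621e+14 m^3 = 6.34621e+14 / 0.0037854118 = 1.6764913e+17 gallon_US ≈ 1.676e+17 gallon_US (4 s.f.).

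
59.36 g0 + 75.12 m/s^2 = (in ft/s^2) 1 g0 = 9.80665 m/s^2, so 59.36 g0 = 59.36 * 9.80665 = 582.12274 m/s^2. 75.12 m/s^2 is already in m/s^2. Sum: 582.12274 + 75.12 = 657.24274 m/s^2. 1 ft/s^2 = 0.3048 m/s^2, so 657.24274 m/s^2 = 657.24274 / 0.3048 = 2156.3082 ft/s^2 ≈ 2156 ft/s^2 (4 s.f.). Final answer: 2156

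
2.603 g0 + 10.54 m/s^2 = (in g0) 3.678. Check: 1 g0 = 9.80665 m/s^2, so 2.603 g0 = 2.603 * 9.80665 = 25.52671 m/s^2. 10.54 m/s^2 is already in m/s^2. Sum: 25.52671 + 10.54 = 36.06671 m/s^2. 1 g0 = 9.80665 m/s^2, so 36.06671 m/s^2 = 36.06671 / 9.80665 = 3.6777809 g0 ≈ 3.678 g0 (4 s.f.).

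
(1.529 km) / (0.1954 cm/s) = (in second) 7.825e+05. Check: 1 km = 1000 m, so 1.529 km = 1.529 * 1000 = 1529 m. 1 cm/s = 0.01 m/s, so 0.1954 cm/s = 0.1954 * 0.01 = 0.001954 m/s. Combine: 1529 m / 0.001954 m/s = 782497.44 s. 782497.44 s = 782497.44 second ≈ 7.825e+05 second (4 s.f.).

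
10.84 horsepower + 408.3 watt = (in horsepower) 1 horsepower = 745.69987 W, so 10.84 horsepower = 10.84 * 745.69987 = 8083.3866 W. 408.3 watt = 408.3 W. Sum: 8083.3866 + 408.3 = 8491.6866 W. 1 horsepower = 745.69987 W, so 8491.6866 W = 8491.6866 / 745.69987 = 11.387539 horsepower ≈ 11.39 horsepower (4 s.f.). Final answer: 11.39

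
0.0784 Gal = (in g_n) 7.995e-05. Check: 1 Gal = 0.01 m/s^2, so 0.0784 Gal = 0.0784 * 0.01 = 0.000784 m/s^2. 1 g_n = 9.80665 m/s^2, so 0.000784 m/s^2 = 0.000784 / 9.80665 = 7.9945751e-05 g_n ≈ 7.995e-05 g_n (4 s.f.).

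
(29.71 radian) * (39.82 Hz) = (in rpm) 29.71 radian = 29.71 rad. 39.82 Hz is already in Hz. Combine: 29.71 rad * 39.82 Hz = 1183.0522 rad/s. 1 rpm = 0.10471976 rad/s, so 1183.0522 rad/s = 1183.0522 / 0.10471976 = 11297.316 rpm ≈ 1.13e+04 rpm (4 s.f.). Final answer: 1.13e+04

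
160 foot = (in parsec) 1 foot = 0.3048 m, so 160 foot = 160 * 0.3048 = 48.768 m. 1 parsec = 3.0856776e+16 m, so 48.768 m = 48.768 / 3.0856776e+16 = 1.5804632e-15 parsec ≈ 1.58e-15 parsec (4 s.f.). Final answer: 1.58e-15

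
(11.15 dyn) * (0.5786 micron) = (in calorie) 1.542e-11. Check: 1 dyn = 1e-05 N, so 11.15 dyn = 11.15 * 1e-05 = 0.0001115 N. 1 micron = 1e-06 m, so 0.5786 micron = 0.5786 * 1e-06 = 5.786e-07 m. Combine: 0.0001115 N * 5.786e-07 m = 6.45139e-11 J. 1 calorie = 4.184 J, so 6.45139e-11 J = 6.45139e-11 / 4.184 = 1.5419192e-11 calorie ≈ 1.542e-11 calorie (4 s.f.).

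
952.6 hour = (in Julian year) 1 hour = 3600 s, so 952.6 hour = 952.6 * 3600 = 3429360 s. 1 Julian year = 31557600 s, so 3429360 s = 3429360 / 31557600 = 0.10866986 Julian year ≈ 0.1087 Julian year (4 s.f.). Final answer: 0.1087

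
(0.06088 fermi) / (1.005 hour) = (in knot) 3.271e-20. Check: 1 fermi = 1e-15 m, so 0.06088 fermi = 0.06088 * 1e-15 = 6.088e-17 m. 1 hour = 3600 s, so 1.005 hour = 1.005 * 3600 = 3618 s. Combine: 6.088e-17 m / 3618 s = 1.6826976e-20 m/s. 1 knot = 0.51444444 m/s, so 1.6826976e-20 m/s = 1.6826976e-20 / 0.51444444 = 3.2709025e-20 knot ≈ 3.271e-20 knot (4 s.f.).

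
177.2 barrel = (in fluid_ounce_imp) 9.915e+05. Check: 1 barrel = 0.15898729 m^3, so 177.2 barrel = 177.2 * 0.15898729 = 28.172549 m^3. 1 fluid_ounce_imp = 2.8413063e-05 m^3, so 28.172549 m^3 = 28.172549 / 2.8413063e-05 = 991535.1 fluid_ounce_imp ≈ 9.915e+05 fluid_ounce_imp (4 s.f.).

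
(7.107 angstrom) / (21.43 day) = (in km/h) 1.382e-15. Check: 1 angstrom = 1e-10 m, so 7.107 angstrom = 7.107 * 1e-10 = 7.107e-10 m. 1 day = 86400 s, so 21.43 day = 21.43 * 86400 = 1851552 s. Combine: 7.107e-10 m / 1851552 s = 3.8384015e-16 m/s. 1 km/h = 0.27777778 m/s, so 3.8384015e-16 m/s = 3.8384015e-16 / 0.27777778 = 1.3818245e-15 km/h ≈ 1.382e-15 km/h (4 s.f.).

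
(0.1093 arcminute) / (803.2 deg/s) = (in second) 1 arcminute = 0.00029088821 rad, so 0.1093 arcminute = 0.1093 * 0.00029088821 = 3.1794081e-05 rad. 1 deg/s = 0.017453293 rad/s, so 803.2 deg/s = 803.2 * 0.017453293 = 14.018485 rad/s. Combine: 3.1794081e-05 rad / 14.018485 rad/s = 2.2680113e-06 s. 2.2680113e-06 s = 2.2680113e-06 second ≈ 2.268e-06 second (4 s.f.). Final answer: 2.268e-06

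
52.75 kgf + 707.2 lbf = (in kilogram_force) 1 kgf = 9.80665 N, so 52.75 kgf = 52.75 * 9.80665 = 517.30079 N. 1 lbf = 4.4482216 N, so 707.2 lbf = 707.2 * 4.4482216 = 3145.7823 N. Sum: 517.30079 + 3145.7823 = 3663.0831 N. 1 kilogram_force = 9.80665 N, so 3663.0831 N = 3663.0831 / 9.80665 = 373.53052 kilogram_force ≈ 373.5 kilogram_force (4 s.f.). Final answer: 373.5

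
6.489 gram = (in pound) 1 gram = 0.001 kg, so 6.489 gram = 6.489 * 0.001 = 0.006489 kg. 1 pound = 0.45359237 kg, so 0.006489 kg = 0.006489 / 0.45359237 = 0.014305796 pound ≈ 0.01431 pound (4 s.f.). Final answer: 0.01431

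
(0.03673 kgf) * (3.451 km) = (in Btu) 1.178. Check: 1 kgf = 9.80665 N, so 0.03673 kgf = 0.03673 * 9.80665 = 0.36019825 N. 1 km = 1000 m, so 3.451 km = 3.451 * 1000 = 3451 m. Combine: 0.36019825 N * 3451 m = 1243.0442 J. 1 Btu = 1055.0559 J, so 1243.0442 J = 1243.0442 / 1055.0559 = 1.1781786 Btu ≈ 1.178 Btu (4 s.f.).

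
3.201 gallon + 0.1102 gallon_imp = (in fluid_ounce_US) 1 gallon = 0.0037854118 m^3, so 3.201 gallon = 3.201 * 0.0037854118 = 0.012117103 m^3. 1 gallon_imp = 0.00454609 m^3, so 0.1102 gallon_imp = 0.1102 * 0.00454609 = 0.00050097912 m^3. Sum: 0.012117103 + 0.00050097912 = 0.012618082 m^3. 1 fluid_ounce_US = 2.957353e-05 m^3, so 0.012618082 m^3 = 0.012618082 / 2.957353e-05 = 426.66812 fluid_ounce_US ≈ 426.7 fluid_ounce_US (4 s.f.). Final answer: 426.7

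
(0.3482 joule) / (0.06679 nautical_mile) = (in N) 0.3482 joule = 0.3482 J. 1 nautical_mile = 1852 m, so 0.06679 nautical_mile = 0.06679 * 1852 = 123.69508 m. Combine: 0.3482 J / 123.69508 m = 0.0028149867 N. Result: 0.0028149867 N ≈ 0.002815 N (4 s.f.). Final answer: 0.002815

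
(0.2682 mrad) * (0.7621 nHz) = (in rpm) 1.952e-12. Check: 1 mrad = 0.001 rad, so 0.2682 mrad = 0.2682 * 0.001 = 0.0002682 rad. 1 nHz = 1e-09 Hz, so 0.7621 nHz = 0.7621 * 1e-09 = 7.621e-10 Hz. Combine: 0.0002682 rad * 7.621e-10 Hz = 2.0439522e-13 rad/s. 1 rpm = 0.10471976 rad/s, so 2.0439522e-13 rad/s = 2.0439522e-13 / 0.10471976 = 1.9518306e-12 rpm ≈ 1.952e-12 rpm (4 s.f.).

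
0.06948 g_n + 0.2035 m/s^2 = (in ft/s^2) 1 g_n = 9.80665 m/s^2, so 0.06948 g_n = 0.06948 * 9.80665 = 0.68136604 m/s^2. 0.2035 m/s^2 is already in m/s^2. Sum: 0.68136604 + 0.2035 = 0.88486604 m/s^2. 1 ft/s^2 = 0.3048 m/s^2, so 0.88486604 m/s^2 = 0.88486604 / 0.3048 = 2.9031038 ft/s^2 ≈ 2.903 ft/s^2 (4 s.f.). Final answer: 2.903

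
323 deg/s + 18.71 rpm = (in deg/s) 435.3. Check: 1 deg/s = 0.017453293 rad/s, so 323 deg/s = 323 * 0.017453293 = 5.6374135 rad/s. 1 rpm = 0.10471976 rad/s, so 18.71 rpm = 18.71 * 0.10471976 = 1.9593066 rad/s. Sum: 5.6374135 + 1.9593066 = 7.5967201 rad/s. 1 deg/s = 0.017453293 rad/s, so 7.5967201 rad/s = 7.5967201 / 0.017453293 = 435.26 deg/s ≈ 435.3 deg/s (4 s.f.).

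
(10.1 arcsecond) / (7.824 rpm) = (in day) 6.917e-10. Check: 1 arcsecond = 4.8481368e-06 rad, so 10.1 arcsecond = 10.1 * 4.8481368e-06 = 4.8966182e-05 rad. 1 rpm = 0.10471976 rad/s, so 7.824 rpm = 7.824 * 0.10471976 = 0.81932736 rad/s. Combine: 4.8966182e-05 rad / 0.81932736 rad/s = 5.9763879e-05 s. 1 day = 86400 s, so 5.9763879e-05 s = 5.9763879e-05 / 86400 = 6.9171157e-10 day ≈ 6.917e-10 day (4 s.f.).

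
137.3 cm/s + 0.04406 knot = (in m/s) 1.396. Check: 1 cm/s = 0.01 m/s, so 137.3 cm/s = 137.3 * 0.01 = 1.373 m/s. 1 knot = 0.51444444 m/s, so 0.04406 knot = 0.04406 * 0.51444444 = 0.022666422 m/s. Sum: 1.373 + 0.022666422 = 1.3956664 m/s. Result: 1.3956664 m/s ≈ 1.396 m/s (4 s.f.).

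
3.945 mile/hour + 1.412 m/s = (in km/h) 11.43. Check: 1 mile/hour = 0.44704 m/s, so 3.945 mile/hour = 3.945 * 0.44704 = 1.7635728 m/s. 1.412 m/s is already in m/s. Sum: 1.7635728 + 1.412 = 3.1755728 m/s. 1 km/h = 0.27777778 m/s, so 3.1755728 m/s = 3.1755728 / 0.27777778 = 11.432062 km/h ≈ 11.43 km/h (4 s.f.).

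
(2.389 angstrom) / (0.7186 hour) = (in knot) 1 angstrom = 1e-10 m, so 2.389 angstrom = 2.389 * 1e-10 = 2.389e-10 m. 1 hour = 3600 s, so 0.7186 hour = 0.7186 * 3600 = 2586.96 s. Combine: 2.389e-10 m / 2586.96 s = 9.2347775e-14 m/s. 1 knot = 0.51444444 m/s, so 9.2347775e-14 m/s = 9.2347775e-14 / 0.51444444 = 1.7950971e-13 knot ≈ 1.795e-13 knot (4 s.f.). Final answer: 1.795e-13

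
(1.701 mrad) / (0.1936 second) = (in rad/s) 1 mrad = 0.001 rad, so 1.701 mrad = 1.701 * 0.001 = 0.001701 rad. 0.1936 second = 0.1936 s. Combine: 0.001701 rad / 0.1936 s = 0.008786157 rad/s. Result: 0.008786157 rad/s ≈ 0.008786 rad/s (4 s.f.). Final answer: 0.008786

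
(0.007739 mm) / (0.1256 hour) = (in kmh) 1 mm = 0.001 m, so 0.007739 mm = 0.007739 * 0.001 = 7.739e-06 m. 1 hour = 3600 s, so 0.1256 hour = 0.1256 * 3600 = 452.16 s. Combine: 7.739e-06 m / 452.16 s = 1.7115623e-08 m/s. 1 kmh = 0.27777778 m/s, so 1.7115623e-08 m/s = 1.7115623e-08 / 0.27777778 = 6.1616242e-08 kmh ≈ 6.162e-08 kmh (4 s.f.). Final answer: 6.162e-08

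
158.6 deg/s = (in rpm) 1 deg/s = 0.017453293 rad/s, so 158.6 deg/s = 158.6 * 0.017453293 = 2.7680922 rad/s. 1 rpm = 0.10471976 rad/s, so 2.7680922 rad/s = 2.7680922 / 0.10471976 = 26.433333 rpm ≈ 26.43 rpm (4 s.f.). Final answer: 26.43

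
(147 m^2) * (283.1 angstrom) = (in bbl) 2.618e-05. Check: 147 m^2 is already in m^2. 1 angstrom = 1e-10 m, so 283.1 angstrom = 283.1 * 1e-10 = 2.831e-08 m. Combine: 147 m^2 * 2.831e-08 m = 4.16157e-06 m^3. 1 bbl = 0.15898729 m^3, so 4.16157e-06 m^3 = 4.16157e-06 / 0.15898729 = 2.6175488e-05 bbl ≈ 2.618e-05 bbl (4 s.f.).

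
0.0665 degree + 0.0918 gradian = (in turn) 1 degree = 0.017453293 rad, so 0.0665 degree = 0.0665 * 0.017453293 = 0.001160644 rad. 1 gradian = 0.015707963 rad, so 0.0918 gradian = 0.0918 * 0.015707963 = 0.001441991 rad. Sum: 0.001160644 + 0.001441991 = 0.002602635 rad. 1 turn = 6.2831853 rad, so 0.002602635 rad = 0.002602635 / 6.2831853 = 0.00041422222 turn ≈ 0.0004142 turn (4 s.f.). Final answer: 0.0004142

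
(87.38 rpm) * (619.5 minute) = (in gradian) 1 rpm = 0.10471976 rad/s, so 87.38 rpm = 87.38 * 0.10471976 = 9.1504122 rad/s. 1 minute = 60 s, so 619.5 minute = 619.5 * 60 = 37170 s. Combine: 9.1504122 rad/s * 37170 s = 340120.82 rad. 1 gradian = 0.015707963 rad, so 340120.82 rad = 340120.82 / 0.015707963 = 21652764 gradian ≈ 2.165e+07 gradian (4 s.f.). Final answer: 2.165e+07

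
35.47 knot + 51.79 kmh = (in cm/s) 3263. Check: 1 knot = 0.51444444 m/s, so 35.47 knot = 35.47 * 0.51444444 = 18.247344 m/s. 1 kmh = 0.27777778 m/s, so 51.79 kmh = 51.79 * 0.27777778 = 14.386111 m/s. Sum: 18.247344 + 14.386111 = 32.633456 m/s. 1 cm/s = 0.01 m/s, so 32.633456 m/s = 32.633456 / 0.01 = 3263.3456 cm/s ≈ 3263 cm/s (4 s.f.).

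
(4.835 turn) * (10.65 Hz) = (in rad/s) 323.5. Check: 1 turn = 6.2831853 rad, so 4.835 turn = 4.835 * 6.2831853 = 30.379201 rad. 10.65 Hz is already in Hz. Combine: 30.379201 rad * 10.65 Hz = 323.53849 rad/s. Result: 323.53849 rad/s ≈ 323.5 rad/s (4 s.f.).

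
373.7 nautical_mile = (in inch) 1 nautical_mile = 1852 m, so 373.7 nautical_mile = 373.7 * 1852 = 692092.4 m. 1 inch = 0.0254 m, so 692092.4 m = 692092.4 / 0.0254 = 27247732 inch ≈ 2.725e+07 inch (4 s.f.). Final answer: 2.725e+07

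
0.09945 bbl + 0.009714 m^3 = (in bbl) 1 bbl = 0.15898729 m^3, so 0.09945 bbl = 0.09945 * 0.15898729 = 0.015811286 m^3. 0.009714 m^3 is already in m^3. Sum: 0.015811286 + 0.009714 = 0.025525286 m^3. 1 bbl = 0.15898729 m^3, so 0.025525286 m^3 = 0.025525286 / 0.15898729 = 0.16054922 bbl ≈ 0.1605 bbl (4 s.f.). Final answer: 0.1605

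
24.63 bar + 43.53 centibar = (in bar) 25.07. Check: 1 bar = 100000 Pa, so 24.63 bar = 24.63 * 100000 = 2463000 Pa. 1 centibar = 1000 Pa, so 43.53 centibar = 43.53 * 1000 = 43530 Pa. Sum: 2463000 + 43530 = 2506530 Pa. 1 bar = 100000 Pa, so 2506530 Pa = 2506530 / 100000 = 25.0653 bar ≈ 25.07 bar (4 s.f.).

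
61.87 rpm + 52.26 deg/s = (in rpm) 70.58. Check: 1 rpm = 0.10471976 rad/s, so 61.87 rpm = 61.87 * 0.10471976 = 6.4790112 rad/s. 1 deg/s = 0.017453293 rad/s, so 52.26 deg/s = 52.26 * 0.017453293 = 0.91210907 rad/s. Sum: 6.4790112 + 0.91210907 = 7.3911203 rad/s. 1 rpm = 0.10471976 rad/s, so 7.3911203 rad/s = 7.3911203 / 0.10471976 = 70.58 rpm.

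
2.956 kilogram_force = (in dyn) 1 kilogram_force = 9.80665 N, so 2.956 kilogram_force = 2.956 * 9.80665 = 28.988457 N. 1 dyn = 1e-05 N, so 28.988457 N = 28.988457 / 1e-05 = 2898845.7 dyn ≈ 2.899e+06 dyn (4 s.f.). Final answer: 2.899e+06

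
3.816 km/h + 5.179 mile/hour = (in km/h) 12.15. Check: 1 km/h = 0.27777778 m/s, so 3.816 km/h = 3.816 * 0.27777778 = 1.06 m/s. 1 mile/hour = 0.44704 m/s, so 5.179 mile/hour = 5.179 * 0.44704 = 2.3152202 m/s. Sum: 1.06 + 2.3152202 = 3.3752202 m/s. 1 km/h = 0.27777778 m/s, so 3.3752202 m/s = 3.3752202 / 0.27777778 = 12.150793 km/h ≈ 12.15 km/h (4 s.f.).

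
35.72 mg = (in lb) 1 mg = 1e-06 kg, so 35.72 mg = 35.72 * 1e-06 = 3.572e-05 kg. 1 lb = 0.45359237 kg, so 3.572e-05 kg = 3.572e-05 / 0.45359237 = 7.874912e-05 lb ≈ 7.875e-05 lb (4 s.f.). Final answer: 7.875e-05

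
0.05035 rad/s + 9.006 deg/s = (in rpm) 0.05035 rad/s is already in rad/s. 1 deg/s = 0.017453293 rad/s, so 9.006 deg/s = 9.006 * 0.017453293 = 0.15718435 rad/s. Sum: 0.05035 + 0.15718435 = 0.20753435 rad/s. 1 rpm = 0.10471976 rad/s, so 0.20753435 rad/s = 0.20753435 / 0.10471976 = 1.9818071 rpm ≈ 1.982 rpm (4 s.f.). Final answer: 1.982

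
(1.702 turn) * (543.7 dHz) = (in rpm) 5552. Check: 1 turn = 6.2831853 rad, so 1.702 turn = 1.702 * 6.2831853 = 10.693981 rad. 1 dHz = 0.1 Hz, so 543.7 dHz = 543.7 * 0.1 = 54.37 Hz. Combine: 10.693981 rad * 54.37 Hz = 581.43177 rad/s. 1 rpm = 0.10471976 rad/s, so 581.43177 rad/s = 581.43177 / 0.10471976 = 5552.2644 rpm ≈ 5552 rpm (4 s.f.).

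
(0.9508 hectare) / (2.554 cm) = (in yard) 1 hectare = 10000 m^2, so 0.9508 hectare = 0.9508 * 10000 = 9508 m^2. 1 cm = 0.01 m, so 2.554 cm = 2.554 * 0.01 = 0.02554 m. Combine: 9508 m^2 / 0.02554 m = 372278.78 m. 1 yard = 0.9144 m, so 372278.78 m = 372278.78 / 0.9144 = 407129.02 yard ≈ 4.071e+05 yard (4 s.f.). Final answer: 4.071e+05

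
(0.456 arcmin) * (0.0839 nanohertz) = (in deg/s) 1 arcmin = 0.00029088821 rad, so 0.456 arcmin = 0.456 * 0.00029088821 = 0.00013264502 rad. 1 nanohertz = 1e-09 Hz, so 0.0839 nanohertz = 0.0839 * 1e-09 = 8.39e-11 Hz. Combine: 0.00013264502 rad * 8.39e-11 Hz = 1.1128917e-14 rad/s. 1 deg/s = 0.017453293 rad/s, so 1.1128917e-14 rad/s = 1.1128917e-14 / 0.017453293 = 6.3764e-13 deg/s ≈ 6.376e-13 deg/s (4 s.f.). Final answer: 6.376e-13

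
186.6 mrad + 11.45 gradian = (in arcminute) 1260. Check: 1 mrad = 0.001 rad, so 186.6 mrad = 186.6 * 0.001 = 0.1866 rad. 1 gradian = 0.015707963 rad, so 11.45 gradian = 11.45 * 0.015707963 = 0.17985618 rad. Sum: 0.1866 + 0.17985618 = 0.36645618 rad. 1 arcminute = 0.00029088821 rad, so 0.36645618 rad = 0.36645618 / 0.00029088821 = 1259.7835 arcminute ≈ 1260 arcminute (4 s.f.).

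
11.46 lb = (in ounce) 1 lb = 0.45359237 kg, so 11.46 lb = 11.46 * 0.45359237 = 5.1981686 kg. 1 ounce = 0.028349523 kg, so 5.1981686 kg = 5.1981686 / 0.028349523 = 183.36 ounce ≈ 183.4 ounce (4 s.f.). Final answer: 183.4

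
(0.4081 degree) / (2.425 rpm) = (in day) 3.246e-07. Check: 1 degree = 0.017453293 rad, so 0.4081 degree = 0.4081 * 0.017453293 = 0.0071226887 rad. 1 rpm = 0.10471976 rad/s, so 2.425 rpm = 2.425 * 0.10471976 = 0.25394541 rad/s. Combine: 0.0071226887 rad / 0.25394541 rad/s = 0.02804811 s. 1 day = 86400 s, so 0.02804811 s = 0.02804811 / 86400 = 3.246309e-07 day ≈ 3.246e-07 day (4 s.f.).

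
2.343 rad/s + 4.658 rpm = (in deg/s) 2.343 rad/s is already in rad/s. 1 rpm = 0.10471976 rad/s, so 4.658 rpm = 4.658 * 0.10471976 = 0.48778462 rad/s. Sum: 2.343 + 0.48778462 = 2.8307846 rad/s. 1 deg/s = 0.017453293 rad/s, so 2.8307846 rad/s = 2.8307846 / 0.017453293 = 162.19201 deg/s ≈ 162.2 deg/s (4 s.f.). Final answer: 162.2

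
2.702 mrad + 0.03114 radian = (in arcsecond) 1 mrad = 0.001 rad, so 2.702 mrad = 2.702 * 0.001 = 0.002702 rad. 0.03114 radian = 0.03114 rad. Sum: 0.002702 + 0.03114 = 0.033842 rad. 1 arcsecond = 4.8481368e-06 rad, so 0.033842 rad = 0.033842 / 4.8481368e-06 = 6980.4136 arcsecond ≈ 6980 arcsecond (4 s.f.). Final answer: 6980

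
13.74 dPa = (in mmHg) 0.01031. Check: 1 dPa = 0.1 Pa, so 13.74 dPa = 13.74 * 0.1 = 1.374 Pa. 1 mmHg = 133.32237 Pa, so 1.374 Pa = 1.374 / 133.32237 = 0.010305848 mmHg ≈ 0.01031 mmHg (4 s.f.).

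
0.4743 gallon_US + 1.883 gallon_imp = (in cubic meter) 1 gallon_US = 0.0037854118 m^3, so 0.4743 gallon_US = 0.4743 * 0.0037854118 = 0.0017954208 m^3. 1 gallon_imp = 0.00454609 m^3, so 1.883 gallon_imp = 1.883 * 0.00454609 = 0.0085602875 m^3. Sum: 0.0017954208 + 0.0085602875 = 0.010355708 m^3. 0.010355708 m^3 = 0.010355708 cubic meter ≈ 0.01036 cubic meter (4 s.f.). Final answer: 0.01036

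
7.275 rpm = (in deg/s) 1 rpm = 0.10471976 rad/s, so 7.275 rpm = 7.275 * 0.10471976 = 0.76183622 rad/s. 1 deg/s = 0.017453293 rad/s, so 0.76183622 rad/s = 0.76183622 / 0.017453293 = 43.65 deg/s. Final answer: 43.65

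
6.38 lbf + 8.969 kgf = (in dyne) 1.163e+07. Check: 1 lbf = 4.4482216 N, so 6.38 lbf = 6.38 * 4.4482216 = 28.379654 N. 1 kgf = 9.80665 N, so 8.969 kgf = 8.969 * 9.80665 = 87.955844 N. Sum: 28.379654 + 87.955844 = 116.3355 N. 1 dyne = 1e-05 N, so 116.3355 N = 116.3355 / 1e-05 = 11633550 dyne ≈ 1.163e+07 dyne (4 s.f.).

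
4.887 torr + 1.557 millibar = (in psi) 1 torr = 133.32237 Pa, so 4.887 torr = 4.887 * 133.32237 = 651.54641 Pa. 1 millibar = 100 Pa, so 1.557 millibar = 1.557 * 100 = 155.7 Pa. Sum: 651.54641 + 155.7 = 807.24641 Pa. 1 psi = 6894.7573 Pa, so 807.24641 Pa = 807.24641 / 6894.7573 = 0.11708119 psi ≈ 0.1171 psi (4 s.f.). Final answer: 0.1171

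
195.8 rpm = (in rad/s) 1 rpm = 0.10471976 rad/s, so 195.8 rpm = 195.8 * 0.10471976 = 20.504128 rad/s. Result: 20.504128 rad/s ≈ 20.5 rad/s (4 s.f.). Final answer: 20.5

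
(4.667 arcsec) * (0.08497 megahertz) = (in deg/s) 1 arcsec = 4.8481368e-06 rad, so 4.667 arcsec = 4.667 * 4.8481368e-06 = 2.2626254e-05 rad. 1 megahertz = 1000000 Hz, so 0.08497 megahertz = 0.08497 * 1000000 = 84970 Hz. Combine: 2.2626254e-05 rad * 84970 Hz = 1.9225528 rad/s. 1 deg/s = 0.017453293 rad/s, so 1.9225528 rad/s = 1.9225528 / 0.017453293 = 110.15416 deg/s ≈ 110.2 deg/s (4 s.f.). Final answer: 110.2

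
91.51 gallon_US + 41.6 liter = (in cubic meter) 0.388. Check: 1 gallon_US = 0.0037854118 m^3, so 91.51 gallon_US = 91.51 * 0.0037854118 = 0.34640303 m^3. 1 liter = 0.001 m^3, so 41.6 liter = 41.6 * 0.001 = 0.0416 m^3. Sum: 0.34640303 + 0.0416 = 0.38800303 m^3. 0.38800303 m^3 = 0.38800303 cubic meter ≈ 0.388 cubic meter (4 s.f.).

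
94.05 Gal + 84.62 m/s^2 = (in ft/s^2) 1 Gal = 0.01 m/s^2, so 94.05 Gal = 94.05 * 0.01 = 0.9405 m/s^2. 84.62 m/s^2 is already in m/s^2. Sum: 0.9405 + 84.62 = 85.5605 m/s^2. 1 ft/s^2 = 0.3048 m/s^2, so 85.5605 m/s^2 = 85.5605 / 0.3048 = 280.7103 ft/s^2 ≈ 280.7 ft/s^2 (4 s.f.). Final answer: 280.7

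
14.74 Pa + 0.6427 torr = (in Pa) 100.4. Check: 14.74 Pa is already in Pa. 1 torr = 133.32237 Pa, so 0.6427 torr = 0.6427 * 133.32237 = 85.686286 Pa. Sum: 14.74 + 85.686286 = 100.42629 Pa. Result: 100.42629 Pa ≈ 100.4 Pa (4 s.f.).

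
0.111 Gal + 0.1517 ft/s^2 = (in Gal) 1 Gal = 0.01 m/s^2, so 0.111 Gal = 0.111 * 0.01 = 0.00111 m/s^2. 1 ft/s^2 = 0.3048 m/s^2, so 0.1517 ft/s^2 = 0.1517 * 0.3048 = 0.04623816 m/s^2. Sum: 0.00111 + 0.04623816 = 0.04734816 m/s^2. 1 Gal = 0.01 m/s^2, so 0.04734816 m/s^2 = 0.04734816 / 0.01 = 4.734816 Gal ≈ 4.735 Gal (4 s.f.). Final answer: 4.735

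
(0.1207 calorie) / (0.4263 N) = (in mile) 0.0007361. Check: 1 calorie = 4.184 J, so 0.1207 calorie = 0.1207 * 4.184 = 0.5050088 J. 0.4263 N is already in N. Combine: 0.5050088 J / 0.4263 N = 1.1846324 m. 1 mile = 1609.344 m, so 1.1846324 m = 1.1846324 / 1609.344 = 0.00073609646 mile ≈ 0.0007361 mile (4 s.f.).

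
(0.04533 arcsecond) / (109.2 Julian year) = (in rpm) 1 arcsecond = 4.8481368e-06 rad, so 0.04533 arcsecond = 0.04533 * 4.8481368e-06 = 2.1976604e-07 rad. 1 Julian year = 31557600 s, so 109.2 Julian year = 109.2 * 31557600 = 3.4460899e+09 s. Combine: 2.1976604e-07 rad / 3.4460899e+09 s = 6.3772579e-17 rad/s. 1 rpm = 0.10471976 rad/s, so 6.3772579e-17 rad/s = 6.3772579e-17 / 0.10471976 = 6.0898327e-16 rpm ≈ 6.09e-16 rpm (4 s.f.). Final answer: 6.09e-16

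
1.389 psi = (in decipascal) 1 psi = 6894.7573 Pa, so 1.389 psi = 1.389 * 6894.7573 = 9576.8179 Pa. 1 decipascal = 0.1 Pa, so 9576.8179 Pa = 9576.8179 / 0.1 = 95768.179 decipascal ≈ 9.577e+04 decipascal (4 s.f.). Final answer: 9.577e+04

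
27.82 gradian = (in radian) 1 gradian = 0.015707963 rad, so 27.82 gradian = 27.82 * 0.015707963 = 0.43699554 rad. 0.43699554 rad = 0.43699554 radian ≈ 0.437 radian (4 s.f.). Final answer: 0.437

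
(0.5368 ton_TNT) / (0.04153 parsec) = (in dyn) 1 ton_TNT = 4.184e+09 J, so 0.5368 ton_TNT = 0.5368 * 4.184e+09 = 2.2459712e+09 J. 1 parsec = 3.0856776e+16 m, so 0.04153 parsec = 0.04153 * 3.0856776e+16 = 1.2814819e+15 m. Combine: 2.2459712e+09 J / 1.2814819e+15 m = 1.7526359e-06 N. 1 dyn = 1e-05 N, so 1.7526359e-06 N = 1.7526359e-06 / 1e-05 = 0.17526359 dyn ≈ 0.1753 dyn (4 s.f.). Final answer: 0.1753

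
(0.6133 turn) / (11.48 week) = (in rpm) 5.3e-06. Check: 1 turn = 6.2831853 rad, so 0.6133 turn = 0.6133 * 6.2831853 = 3.8534775 rad. 1 week = 604800 s, so 11.48 week = 11.48 * 604800 = 6943104 s. Combine: 3.8534775 rad / 6943104 s = 5.550079e-07 rad/s. 1 rpm = 0.10471976 rad/s, so 5.550079e-07 rad/s = 5.550079e-07 / 0.10471976 = 5.299935e-06 rpm ≈ 5.3e-06 rpm (4 s.f.).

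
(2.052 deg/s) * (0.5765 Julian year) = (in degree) 3.733e+07. Check: 1 deg/s = 0.017453293 rad/s, so 2.052 deg/s = 2.052 * 0.017453293 = 0.035814156 rad/s. 1 Julian year = 31557600 s, so 0.5765 Julian year = 0.5765 * 31557600 = 18192956 s. Combine: 0.035814156 rad/s * 18192956 s = 651565.38 rad. 1 degree = 0.017453293 rad, so 651565.38 rad = 651565.38 / 0.017453293 = 37331947 degree ≈ 3.733e+07 degree (4 s.f.).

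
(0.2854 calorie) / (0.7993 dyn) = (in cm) 1 calorie = 4.184 J, so 0.2854 calorie = 0.2854 * 4.184 = 1.1941136 J. 1 dyn = 1e-05 N, so 0.7993 dyn = 0.7993 * 1e-05 = 7.993e-06 N. Combine: 1.1941136 J / 7.993e-06 N = 149394.92 m. 1 cm = 0.01 m, so 149394.92 m = 149394.92 / 0.01 = 14939492 cm ≈ 1.494e+07 cm (4 s.f.). Final answer: 1.494e+07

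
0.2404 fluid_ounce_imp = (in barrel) 4.296e-05. Check: 1 fluid_ounce_imp = 2.8413063e-05 m^3, so 0.2404 fluid_ounce_imp = 0.2404 * 2.8413063e-05 = 6.8305002e-06 m^3. 1 barrel = 0.15898729 m^3, so 6.8305002e-06 m^3 = 6.8305002e-06 / 0.15898729 = 4.2962554e-05 barrel ≈ 4.296e-05 barrel (4 s.f.).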